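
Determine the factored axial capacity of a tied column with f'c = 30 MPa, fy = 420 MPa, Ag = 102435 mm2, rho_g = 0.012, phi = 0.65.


Ast = rho * Ag = 0.012 * 102435 = 1229.22 mm2
phi*Pn = 0.65 * 0.80 * (0.85 * 30 * (102435 - 1229.22) + 420 * 1229.22) / 1000
= 1610.45 kN

1610.45


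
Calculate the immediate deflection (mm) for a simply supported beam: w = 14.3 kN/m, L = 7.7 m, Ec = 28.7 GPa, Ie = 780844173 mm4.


Convert: L = 7.7 m = 7700 mm, Ec = 28.7 GPa = 28700 MPa
delta = 5 * 14.3 * 7700^4 / (384 * 28700 * 780844173)
= 29.21 mm

29.21


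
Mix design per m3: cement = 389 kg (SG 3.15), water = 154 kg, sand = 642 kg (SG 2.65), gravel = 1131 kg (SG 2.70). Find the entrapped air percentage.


Vol cement = 389 / (3.15 * 1000) = 0.123492 m3
Vol water = 154 / 1000 = 0.154 m3
Vol sand = 642 / (2.65 * 1000) = 0.242264 m3
Vol gravel = 1131 / (2.70 * 1000) = 0.418889 m3
Total solid + water volume = 0.938645 m3
Air = (1 - 0.938645) * 100 = 6.14%

6.14


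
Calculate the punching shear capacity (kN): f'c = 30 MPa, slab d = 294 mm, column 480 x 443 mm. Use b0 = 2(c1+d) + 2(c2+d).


b0 = 2*(480 + 294) + 2*(443 + 294) = 3022 mm
Vc = 0.33 * sqrt(30) * 3022 * 294 / 1000
= 1605.89 kN

1605.89


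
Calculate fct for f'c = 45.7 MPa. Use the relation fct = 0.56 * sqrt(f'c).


fct = 0.56 * sqrt(45.7)
= 0.56 * 6.76
= 3.786 MPa

3.786


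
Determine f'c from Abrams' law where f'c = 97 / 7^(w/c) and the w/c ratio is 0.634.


f'c = 97 / 7^0.634
= 97 / 3.434
= 28.25 MPa

28.25


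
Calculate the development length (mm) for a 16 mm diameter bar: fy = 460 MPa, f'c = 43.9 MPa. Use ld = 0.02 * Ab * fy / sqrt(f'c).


Ab = pi * 16^2 / 4 = 201.062 mm2
ld = 0.02 * 201.062 * 460 / sqrt(43.9)
= 279.2 mm

279.2


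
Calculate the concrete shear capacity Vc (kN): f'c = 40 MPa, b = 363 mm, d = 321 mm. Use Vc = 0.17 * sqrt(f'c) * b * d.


Vc = 0.17 * sqrt(40) * 363 * 321 / 1000
= 125.28 kN

125.28


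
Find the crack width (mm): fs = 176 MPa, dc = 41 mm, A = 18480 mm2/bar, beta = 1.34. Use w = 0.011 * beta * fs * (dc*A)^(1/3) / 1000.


w = 0.011 * beta * fs * (dc * A)^(1/3) / 1000
= 0.011 * 1.34 * 176 * (41 * 18480)^(1/3) / 1000
= 0.237 mm

0.237


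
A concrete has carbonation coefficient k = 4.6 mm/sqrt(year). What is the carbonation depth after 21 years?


depth = k * sqrt(t)
= 4.6 * sqrt(21)
= 21.08 mm

21.08


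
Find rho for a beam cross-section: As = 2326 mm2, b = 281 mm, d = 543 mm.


rho = As / (b * d)
= 2326 / (281 * 543)
= 0.0152

0.0152


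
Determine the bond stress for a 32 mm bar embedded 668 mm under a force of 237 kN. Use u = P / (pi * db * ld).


u = P / (pi * db * ld)
= 237 * 1000 / (pi * 32 * 668)
= 3.529 MPa

3.529


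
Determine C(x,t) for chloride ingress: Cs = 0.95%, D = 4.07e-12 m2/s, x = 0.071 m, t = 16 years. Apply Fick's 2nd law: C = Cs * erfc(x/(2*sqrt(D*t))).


t_seconds = 16 * 365.25 * 24 * 3600 = 504921600.0 s
arg = 0.071 / (2 * sqrt(4.07e-12 * 504921600.0))
= 0.7831
erfc(0.7831) = 0.2681
C = 0.95 * 0.2681 = 0.2547%

0.2547


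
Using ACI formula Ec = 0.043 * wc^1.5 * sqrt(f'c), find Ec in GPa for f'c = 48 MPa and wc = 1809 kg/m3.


Ec = 0.043 * 1809^1.5 * sqrt(48) / 1000
= 22.92 GPa

22.92


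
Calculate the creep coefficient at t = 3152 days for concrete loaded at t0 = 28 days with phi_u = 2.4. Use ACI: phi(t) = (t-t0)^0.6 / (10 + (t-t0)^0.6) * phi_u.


dt = 3152 - 28 = 3124
phi = 3124^0.6 / (10 + 3124^0.6) * 2.4
= 2.222

2.222


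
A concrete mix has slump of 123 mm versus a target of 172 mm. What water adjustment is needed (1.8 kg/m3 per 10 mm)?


Difference = 172 - 123 = 49 mm
Water adjustment = 49 * 1.8 / 10 = 8.8 kg/m3

8.8


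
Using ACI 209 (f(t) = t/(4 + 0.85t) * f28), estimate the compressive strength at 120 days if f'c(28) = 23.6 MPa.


f(120) = 120 / (4 + 0.85 * 120) * 23.6
= 120 / 106.0 * 23.6
= 26.72 MPa

26.72


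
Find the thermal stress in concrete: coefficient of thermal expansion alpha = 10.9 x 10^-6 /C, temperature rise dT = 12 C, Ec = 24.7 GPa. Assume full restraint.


sigma = alpha * dT * Ec
= 10.9e-6 * 12 * 24.7 * 1000
= 3.231 MPa

3.231


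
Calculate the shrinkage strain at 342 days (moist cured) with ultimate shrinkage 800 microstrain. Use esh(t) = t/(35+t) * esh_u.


esh(342) = 342 / (35 + 342) * 800
= 342 / 377 * 800
= 725.7 microstrain

725.7


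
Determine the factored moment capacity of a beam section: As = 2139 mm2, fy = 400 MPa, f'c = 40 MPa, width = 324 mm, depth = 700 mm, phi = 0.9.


a = As * fy / (0.85 * f'c * b)
= 2139 * 400 / (0.85 * 40 * 324)
= 77.6688 mm
Mn = As * fy * (d - a/2) / 10^6
= 565.6933 kN-m
phi*Mn = 0.9 * 565.6933 = 509.12 kN-m

509.12


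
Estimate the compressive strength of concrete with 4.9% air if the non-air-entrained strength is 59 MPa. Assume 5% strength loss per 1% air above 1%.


Strength loss = (4.9 - 1) * 5 = 19.5%
f'c = 59 * (1 - 19.5/100)
= 47.49 MPa

47.49


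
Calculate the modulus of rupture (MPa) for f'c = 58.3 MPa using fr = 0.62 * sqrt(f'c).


fr = 0.62 * sqrt(58.3)
= 4.734 MPa

4.734


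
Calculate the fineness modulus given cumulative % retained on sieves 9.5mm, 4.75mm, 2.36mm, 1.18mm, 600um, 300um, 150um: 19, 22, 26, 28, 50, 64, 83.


FM = sum(cumulative % retained) / 100
= 292 / 100
= 2.92

2.92


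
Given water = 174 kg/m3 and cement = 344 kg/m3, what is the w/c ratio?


w/c = water / cement
w/c = 174 / 344 = 0.506

0.506


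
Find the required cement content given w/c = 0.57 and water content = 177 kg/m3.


Cement = water / (w/c)
= 177 / 0.57
= 310.5 kg/m3

310.5


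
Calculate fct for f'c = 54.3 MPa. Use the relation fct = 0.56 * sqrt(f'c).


fct = 0.56 * sqrt(54.3)
= 0.56 * 7.369
= 4.127 MPa

4.127


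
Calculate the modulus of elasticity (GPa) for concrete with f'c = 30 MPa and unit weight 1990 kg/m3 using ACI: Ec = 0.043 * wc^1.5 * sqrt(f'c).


Ec = 0.043 * 1990^1.5 * sqrt(30) / 1000
= 20.91 GPa

20.91


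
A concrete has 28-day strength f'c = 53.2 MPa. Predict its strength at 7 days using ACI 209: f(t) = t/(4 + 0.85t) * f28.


f(7) = 7 / (4 + 0.85 * 7) * 53.2
= 7 / 9.95 * 53.2
= 37.43 MPa

37.43


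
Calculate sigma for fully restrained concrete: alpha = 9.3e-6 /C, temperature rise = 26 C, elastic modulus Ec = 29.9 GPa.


sigma = alpha * dT * Ec
= 9.3e-6 * 26 * 29.9 * 1000
= 7.23 MPa

7.23


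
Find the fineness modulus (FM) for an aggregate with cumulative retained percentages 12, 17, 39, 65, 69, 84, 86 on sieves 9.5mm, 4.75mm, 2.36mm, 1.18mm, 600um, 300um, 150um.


FM = sum(cumulative % retained) / 100
= 372 / 100
= 3.72

3.72


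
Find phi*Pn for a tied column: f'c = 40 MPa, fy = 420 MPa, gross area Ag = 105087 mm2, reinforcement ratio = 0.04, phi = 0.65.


Ast = rho * Ag = 0.04 * 105087 = 4203.48 mm2
phi*Pn = 0.65 * 0.80 * (0.85 * 40 * (105087 - 4203.48) + 420 * 4203.48) / 1000
= 2701.66 kN

2701.66


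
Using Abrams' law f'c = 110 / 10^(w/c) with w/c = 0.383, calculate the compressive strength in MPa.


f'c = 110 / 10^0.383
= 110 / 2.415
= 45.54 MPa

45.54


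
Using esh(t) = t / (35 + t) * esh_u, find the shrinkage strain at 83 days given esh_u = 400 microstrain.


esh(83) = 83 / (35 + 83) * 400
= 83 / 118 * 400
= 281.4 microstrain

281.4


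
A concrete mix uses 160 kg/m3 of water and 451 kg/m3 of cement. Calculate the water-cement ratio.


w/c = water / cement
w/c = 160 / 451 = 0.355

0.355


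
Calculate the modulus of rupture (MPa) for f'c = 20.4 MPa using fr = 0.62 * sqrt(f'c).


fr = 0.62 * sqrt(20.4)
= 2.8 MPa

2.8


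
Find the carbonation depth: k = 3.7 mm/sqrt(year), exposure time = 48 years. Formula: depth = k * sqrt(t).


depth = k * sqrt(t)
= 3.7 * sqrt(48)
= 25.63 mm

25.63


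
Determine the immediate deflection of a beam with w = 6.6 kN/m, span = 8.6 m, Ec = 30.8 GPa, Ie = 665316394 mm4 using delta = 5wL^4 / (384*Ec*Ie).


Convert: L = 8.6 m = 8600 mm, Ec = 30.8 GPa = 30800 MPa
delta = 5 * 6.6 * 8600^4 / (384 * 30800 * 665316394)
= 22.94 mm

22.94


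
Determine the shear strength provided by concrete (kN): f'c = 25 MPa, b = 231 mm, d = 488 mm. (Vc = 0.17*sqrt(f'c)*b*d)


Vc = 0.17 * sqrt(25) * 231 * 488 / 1000
= 95.82 kN

95.82


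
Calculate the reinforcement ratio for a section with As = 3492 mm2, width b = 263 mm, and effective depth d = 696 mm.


rho = As / (b * d)
= 3492 / (263 * 696)
= 0.0191

0.0191


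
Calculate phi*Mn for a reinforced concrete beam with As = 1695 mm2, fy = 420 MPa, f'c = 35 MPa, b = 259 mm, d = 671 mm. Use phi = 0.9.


a = As * fy / (0.85 * f'c * b)
= 1695 * 420 / (0.85 * 35 * 259)
= 92.3916 mm
Mn = As * fy * (d - a/2) / 10^6
= 444.7981 kN-m
phi*Mn = 0.9 * 444.7981 = 400.32 kN-m

400.32


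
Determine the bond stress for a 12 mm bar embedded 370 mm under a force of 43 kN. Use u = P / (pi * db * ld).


u = P / (pi * db * ld)
= 43 * 1000 / (pi * 12 * 370)
= 3.083 MPa

3.083


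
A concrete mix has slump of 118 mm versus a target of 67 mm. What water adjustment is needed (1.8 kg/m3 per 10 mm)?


Difference = 67 - 118 = -51 mm
Water adjustment = -51 * 1.8 / 10 = -9.2 kg/m3

-9.2


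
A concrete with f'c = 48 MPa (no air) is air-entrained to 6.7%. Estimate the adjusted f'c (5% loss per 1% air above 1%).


Strength loss = (6.7 - 1) * 5 = 28.5%
f'c = 48 * (1 - 28.5/100)
= 34.32 MPa

34.32


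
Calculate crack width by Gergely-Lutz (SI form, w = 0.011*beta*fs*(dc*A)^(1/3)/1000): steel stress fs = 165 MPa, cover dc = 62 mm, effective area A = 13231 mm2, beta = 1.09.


w = 0.011 * beta * fs * (dc * A)^(1/3) / 1000
= 0.011 * 1.09 * 165 * (62 * 13231)^(1/3) / 1000
= 0.185 mm

0.185


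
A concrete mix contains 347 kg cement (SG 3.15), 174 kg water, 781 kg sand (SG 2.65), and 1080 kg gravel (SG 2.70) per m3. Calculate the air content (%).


Vol cement = 347 / (3.15 * 1000) = 0.110159 m3
Vol water = 174 / 1000 = 0.174 m3
Vol sand = 781 / (2.65 * 1000) = 0.294717 m3
Vol gravel = 1080 / (2.70 * 1000) = 0.4 m3
Total solid + water volume = 0.978876 m3
Air = (1 - 0.978876) * 100 = 2.11%

2.11


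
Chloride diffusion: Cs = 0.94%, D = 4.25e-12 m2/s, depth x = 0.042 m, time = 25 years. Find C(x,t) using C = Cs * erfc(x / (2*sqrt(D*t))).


t_seconds = 25 * 365.25 * 24 * 3600 = 788940000.0 s
arg = 0.042 / (2 * sqrt(4.25e-12 * 788940000.0))
= 0.3627
erfc(0.3627) = 0.608
C = 0.94 * 0.608 = 0.5716%

0.5716


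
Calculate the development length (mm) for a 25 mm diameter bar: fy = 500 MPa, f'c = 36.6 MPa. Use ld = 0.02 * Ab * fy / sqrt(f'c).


Ab = pi * 25^2 / 4 = 490.874 mm2
ld = 0.02 * 490.874 * 500 / sqrt(36.6)
= 811.4 mm

811.4


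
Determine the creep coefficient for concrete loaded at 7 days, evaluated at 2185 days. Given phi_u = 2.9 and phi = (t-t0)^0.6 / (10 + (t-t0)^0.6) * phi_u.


dt = 2185 - 7 = 2178
phi = 2178^0.6 / (10 + 2178^0.6) * 2.9
= 2.638

2.638


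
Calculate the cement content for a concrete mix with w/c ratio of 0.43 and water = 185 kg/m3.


Cement = water / (w/c)
= 185 / 0.43
= 430.2 kg/m3

430.2


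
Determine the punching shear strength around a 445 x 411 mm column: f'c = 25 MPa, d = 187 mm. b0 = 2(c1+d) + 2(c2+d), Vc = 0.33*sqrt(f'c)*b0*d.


b0 = 2*(445 + 187) + 2*(411 + 187) = 2460 mm
Vc = 0.33 * sqrt(25) * 2460 * 187 / 1000
= 759.03 kN

759.03


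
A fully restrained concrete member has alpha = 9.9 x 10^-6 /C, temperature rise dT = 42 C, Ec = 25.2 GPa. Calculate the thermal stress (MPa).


sigma = alpha * dT * Ec
= 9.9e-6 * 42 * 25.2 * 1000
= 10.478 MPa

10.478


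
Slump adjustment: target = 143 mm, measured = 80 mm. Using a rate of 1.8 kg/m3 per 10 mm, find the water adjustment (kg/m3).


Difference = 143 - 80 = 63 mm
Water adjustment = 63 * 1.8 / 10 = 11.3 kg/m3

11.3


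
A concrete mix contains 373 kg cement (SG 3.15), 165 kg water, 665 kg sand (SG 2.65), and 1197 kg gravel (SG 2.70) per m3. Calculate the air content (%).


Vol cement = 373 / (3.15 * 1000) = 0.118413 m3
Vol water = 165 / 1000 = 0.165 m3
Vol sand = 665 / (2.65 * 1000) = 0.250943 m3
Vol gravel = 1197 / (2.70 * 1000) = 0.443333 m3
Total solid + water volume = 0.977689 m3
Air = (1 - 0.977689) * 100 = 2.23%

2.23


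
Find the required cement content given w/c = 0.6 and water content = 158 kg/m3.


Cement = water / (w/c)
= 158 / 0.6
= 263.3 kg/m3

263.3


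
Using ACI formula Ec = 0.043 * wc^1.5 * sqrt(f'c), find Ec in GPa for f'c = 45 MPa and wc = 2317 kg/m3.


Ec = 0.043 * 2317^1.5 * sqrt(45) / 1000
= 32.17 GPa

32.17


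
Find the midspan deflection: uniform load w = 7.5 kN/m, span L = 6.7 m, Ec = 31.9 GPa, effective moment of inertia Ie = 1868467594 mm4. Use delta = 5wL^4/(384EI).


Convert: L = 6.7 m = 6700 mm, Ec = 31.9 GPa = 31900 MPa
delta = 5 * 7.5 * 6700^4 / (384 * 31900 * 1868467594)
= 3.3 mm

3.3


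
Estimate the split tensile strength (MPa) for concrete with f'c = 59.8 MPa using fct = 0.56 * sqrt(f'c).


fct = 0.56 * sqrt(59.8)
= 0.56 * 7.733
= 4.331 MPa

4.331


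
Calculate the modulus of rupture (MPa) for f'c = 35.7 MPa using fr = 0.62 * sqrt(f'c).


fr = 0.62 * sqrt(35.7)
= 3.704 MPa

3.704


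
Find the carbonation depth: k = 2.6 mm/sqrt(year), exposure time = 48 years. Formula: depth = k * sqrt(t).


depth = k * sqrt(t)
= 2.6 * sqrt(48)
= 18.01 mm

18.01


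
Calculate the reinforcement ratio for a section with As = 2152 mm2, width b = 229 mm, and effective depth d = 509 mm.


rho = As / (b * d)
= 2152 / (229 * 509)
= 0.0185

0.0185


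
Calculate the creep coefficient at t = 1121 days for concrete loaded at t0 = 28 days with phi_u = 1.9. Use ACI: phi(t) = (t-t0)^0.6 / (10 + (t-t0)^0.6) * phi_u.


dt = 1121 - 28 = 1093
phi = 1093^0.6 / (10 + 1093^0.6) * 1.9
= 1.652

1.652


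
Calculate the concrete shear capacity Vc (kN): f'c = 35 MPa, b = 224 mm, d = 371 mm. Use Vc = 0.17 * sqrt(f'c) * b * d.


Vc = 0.17 * sqrt(35) * 224 * 371 / 1000
= 83.58 kN

83.58


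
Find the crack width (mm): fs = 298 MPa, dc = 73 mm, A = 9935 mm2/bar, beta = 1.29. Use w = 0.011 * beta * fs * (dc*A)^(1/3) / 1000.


w = 0.011 * beta * fs * (dc * A)^(1/3) / 1000
= 0.011 * 1.29 * 298 * (73 * 9935)^(1/3) / 1000
= 0.38 mm

0.38


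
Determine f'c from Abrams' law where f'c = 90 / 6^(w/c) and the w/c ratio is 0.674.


f'c = 90 / 6^0.674
= 90 / 3.346
= 26.9 MPa

26.9


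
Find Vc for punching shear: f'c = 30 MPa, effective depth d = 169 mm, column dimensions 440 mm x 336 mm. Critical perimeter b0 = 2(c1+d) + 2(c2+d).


b0 = 2*(440 + 169) + 2*(336 + 169) = 2228 mm
Vc = 0.33 * sqrt(30) * 2228 * 169 / 1000
= 680.58 kN

680.58


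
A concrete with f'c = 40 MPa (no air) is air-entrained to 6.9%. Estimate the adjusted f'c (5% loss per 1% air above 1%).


Strength loss = (6.9 - 1) * 5 = 29.5%
f'c = 40 * (1 - 29.5/100)
= 28.2 MPa

28.2


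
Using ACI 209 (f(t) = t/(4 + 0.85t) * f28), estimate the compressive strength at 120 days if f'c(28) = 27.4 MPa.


f(120) = 120 / (4 + 0.85 * 120) * 27.4
= 120 / 106.0 * 27.4
= 31.02 MPa

31.02


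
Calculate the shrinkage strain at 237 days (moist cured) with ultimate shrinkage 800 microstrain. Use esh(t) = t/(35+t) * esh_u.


esh(237) = 237 / (35 + 237) * 800
= 237 / 272 * 800
= 697.1 microstrain

697.1


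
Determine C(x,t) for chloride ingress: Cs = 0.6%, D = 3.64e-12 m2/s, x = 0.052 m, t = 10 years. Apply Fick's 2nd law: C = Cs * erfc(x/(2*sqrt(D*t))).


t_seconds = 10 * 365.25 * 24 * 3600 = 315576000.0 s
arg = 0.052 / (2 * sqrt(3.64e-12 * 315576000.0))
= 0.7671
erfc(0.7671) = 0.278
C = 0.6 * 0.278 = 0.1668%

0.1668


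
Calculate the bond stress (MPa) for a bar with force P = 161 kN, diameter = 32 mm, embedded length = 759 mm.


u = P / (pi * db * ld)
= 161 * 1000 / (pi * 32 * 759)
= 2.11 MPa

2.11


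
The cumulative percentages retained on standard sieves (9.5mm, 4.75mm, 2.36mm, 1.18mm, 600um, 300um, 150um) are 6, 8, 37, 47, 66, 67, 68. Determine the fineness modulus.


FM = sum(cumulative % retained) / 100
= 299 / 100
= 2.99

2.99


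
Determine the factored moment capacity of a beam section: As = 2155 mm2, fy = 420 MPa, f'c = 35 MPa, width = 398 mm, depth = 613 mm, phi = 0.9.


a = As * fy / (0.85 * f'c * b)
= 2155 * 420 / (0.85 * 35 * 398)
= 76.441 mm
Mn = As * fy * (d - a/2) / 10^6
= 520.2329 kN-m
phi*Mn = 0.9 * 520.2329 = 468.21 kN-m

468.21


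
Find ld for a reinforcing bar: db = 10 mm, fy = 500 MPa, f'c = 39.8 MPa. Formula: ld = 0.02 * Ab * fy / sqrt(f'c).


Ab = pi * 10^2 / 4 = 78.54 mm2
ld = 0.02 * 78.54 * 500 / sqrt(39.8)
= 124.5 mm

124.5


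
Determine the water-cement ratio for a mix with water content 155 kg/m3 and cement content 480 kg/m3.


w/c = water / cement
w/c = 155 / 480 = 0.323

0.323


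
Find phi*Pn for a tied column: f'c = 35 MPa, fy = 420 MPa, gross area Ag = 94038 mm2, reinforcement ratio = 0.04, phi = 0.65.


Ast = rho * Ag = 0.04 * 94038 = 3761.52 mm2
phi*Pn = 0.65 * 0.80 * (0.85 * 35 * (94038 - 3761.52) + 420 * 3761.52) / 1000
= 2218.09 kN

2218.09


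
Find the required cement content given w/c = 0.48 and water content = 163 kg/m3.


Cement = water / (w/c)
= 163 / 0.48
= 339.6 kg/m3

339.6


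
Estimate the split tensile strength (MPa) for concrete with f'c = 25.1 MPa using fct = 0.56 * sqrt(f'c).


fct = 0.56 * sqrt(25.1)
= 0.56 * 5.01
= 2.806 MPa

2.806


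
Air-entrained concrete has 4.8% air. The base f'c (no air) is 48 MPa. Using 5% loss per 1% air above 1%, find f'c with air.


Strength loss = (4.8 - 1) * 5 = 19.0%
f'c = 48 * (1 - 19.0/100)
= 38.88 MPa

38.88


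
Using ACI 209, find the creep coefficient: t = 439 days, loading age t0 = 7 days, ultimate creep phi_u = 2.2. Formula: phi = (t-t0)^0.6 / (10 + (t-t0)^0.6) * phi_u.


dt = 439 - 7 = 432
phi = 432^0.6 / (10 + 432^0.6) * 2.2
= 1.743

1.743


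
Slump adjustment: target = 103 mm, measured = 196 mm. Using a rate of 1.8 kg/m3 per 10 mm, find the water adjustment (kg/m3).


Difference = 103 - 196 = -93 mm
Water adjustment = -93 * 1.8 / 10 = -16.7 kg/m3

-16.7


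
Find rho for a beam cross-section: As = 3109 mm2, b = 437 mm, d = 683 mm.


rho = As / (b * d)
= 3109 / (437 * 683)
= 0.0104

0.0104


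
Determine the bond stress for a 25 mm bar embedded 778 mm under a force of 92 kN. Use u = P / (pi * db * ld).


u = P / (pi * db * ld)
= 92 * 1000 / (pi * 25 * 778)
= 1.506 MPa

1.506


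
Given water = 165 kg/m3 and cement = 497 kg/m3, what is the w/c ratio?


w/c = water / cement
w/c = 165 / 497 = 0.332

0.332


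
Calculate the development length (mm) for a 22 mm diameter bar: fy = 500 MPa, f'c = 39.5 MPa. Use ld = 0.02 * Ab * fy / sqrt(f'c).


Ab = pi * 22^2 / 4 = 380.133 mm2
ld = 0.02 * 380.133 * 500 / sqrt(39.5)
= 604.8 mm

604.8


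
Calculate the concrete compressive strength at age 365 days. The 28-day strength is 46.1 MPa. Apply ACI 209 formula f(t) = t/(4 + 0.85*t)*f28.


f(365) = 365 / (4 + 0.85 * 365) * 46.1
= 365 / 314.25 * 46.1
= 53.54 MPa

53.54


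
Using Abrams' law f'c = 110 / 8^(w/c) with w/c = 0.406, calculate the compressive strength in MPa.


f'c = 110 / 8^0.406
= 110 / 2.326
= 47.29 MPa

47.29


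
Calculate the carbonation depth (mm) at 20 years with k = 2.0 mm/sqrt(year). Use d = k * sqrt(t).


depth = k * sqrt(t)
= 2.0 * sqrt(20)
= 8.94 mm

8.94


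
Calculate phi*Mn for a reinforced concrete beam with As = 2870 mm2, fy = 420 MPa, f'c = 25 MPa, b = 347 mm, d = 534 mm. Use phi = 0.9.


a = As * fy / (0.85 * f'c * b)
= 2870 * 420 / (0.85 * 25 * 347)
= 163.4718 mm
Mn = As * fy * (d - a/2) / 10^6
= 545.1592 kN-m
phi*Mn = 0.9 * 545.1592 = 490.64 kN-m

490.64


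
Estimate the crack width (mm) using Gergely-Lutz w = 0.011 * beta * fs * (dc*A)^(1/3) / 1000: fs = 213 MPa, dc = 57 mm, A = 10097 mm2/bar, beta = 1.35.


w = 0.011 * beta * fs * (dc * A)^(1/3) / 1000
= 0.011 * 1.35 * 213 * (57 * 10097)^(1/3) / 1000
= 0.263 mm

0.263


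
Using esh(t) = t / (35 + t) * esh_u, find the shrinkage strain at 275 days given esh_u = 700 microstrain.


esh(275) = 275 / (35 + 275) * 700
= 275 / 310 * 700
= 621.0 microstrain

621.0


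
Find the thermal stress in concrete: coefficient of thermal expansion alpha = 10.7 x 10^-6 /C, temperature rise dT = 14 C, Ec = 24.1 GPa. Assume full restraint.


sigma = alpha * dT * Ec
= 10.7e-6 * 14 * 24.1 * 1000
= 3.61 MPa

3.61


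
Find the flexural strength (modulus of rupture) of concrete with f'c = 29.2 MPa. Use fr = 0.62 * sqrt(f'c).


fr = 0.62 * sqrt(29.2)
= 3.35 MPa

3.35


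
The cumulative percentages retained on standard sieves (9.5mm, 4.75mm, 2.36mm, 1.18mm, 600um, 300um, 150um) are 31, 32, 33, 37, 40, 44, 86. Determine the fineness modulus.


FM = sum(cumulative % retained) / 100
= 303 / 100
= 3.03

3.03


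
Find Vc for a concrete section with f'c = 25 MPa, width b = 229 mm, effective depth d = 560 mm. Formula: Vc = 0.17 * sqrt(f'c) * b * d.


Vc = 0.17 * sqrt(25) * 229 * 560 / 1000
= 109.0 kN

109.0


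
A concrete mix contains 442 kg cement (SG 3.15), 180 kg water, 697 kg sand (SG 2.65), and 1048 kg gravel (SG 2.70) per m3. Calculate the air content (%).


Vol cement = 442 / (3.15 * 1000) = 0.140317 m3
Vol water = 180 / 1000 = 0.18 m3
Vol sand = 697 / (2.65 * 1000) = 0.263019 m3
Vol gravel = 1048 / (2.70 * 1000) = 0.388148 m3
Total solid + water volume = 0.971484 m3
Air = (1 - 0.971484) * 100 = 2.85%

2.85


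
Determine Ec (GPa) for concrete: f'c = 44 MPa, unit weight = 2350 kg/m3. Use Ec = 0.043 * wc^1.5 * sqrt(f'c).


Ec = 0.043 * 2350^1.5 * sqrt(44) / 1000
= 32.49 GPa

32.49


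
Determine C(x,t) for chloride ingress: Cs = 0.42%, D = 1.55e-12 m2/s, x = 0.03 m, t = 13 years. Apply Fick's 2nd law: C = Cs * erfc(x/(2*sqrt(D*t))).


t_seconds = 13 * 365.25 * 24 * 3600 = 410248800.0 s
arg = 0.03 / (2 * sqrt(1.55e-12 * 410248800.0))
= 0.5948
erfc(0.5948) = 0.4002
C = 0.42 * 0.4002 = 0.1681%

0.1681


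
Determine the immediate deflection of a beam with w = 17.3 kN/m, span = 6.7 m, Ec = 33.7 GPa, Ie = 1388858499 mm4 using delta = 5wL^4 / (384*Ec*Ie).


Convert: L = 6.7 m = 6700 mm, Ec = 33.7 GPa = 33700 MPa
delta = 5 * 17.3 * 6700^4 / (384 * 33700 * 1388858499)
= 9.7 mm

9.7


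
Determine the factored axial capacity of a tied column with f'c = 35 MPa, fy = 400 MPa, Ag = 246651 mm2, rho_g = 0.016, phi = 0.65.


Ast = rho * Ag = 0.016 * 246651 = 3946.416 mm2
phi*Pn = 0.65 * 0.80 * (0.85 * 35 * (246651 - 3946.416) + 400 * 3946.416) / 1000
= 4575.49 kN

4575.49


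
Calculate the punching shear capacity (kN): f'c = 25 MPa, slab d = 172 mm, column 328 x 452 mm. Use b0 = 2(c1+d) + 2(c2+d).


b0 = 2*(328 + 172) + 2*(452 + 172) = 2248 mm
Vc = 0.33 * sqrt(25) * 2248 * 172 / 1000
= 637.98 kN

637.98


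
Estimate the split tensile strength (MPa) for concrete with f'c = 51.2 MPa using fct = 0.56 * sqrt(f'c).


fct = 0.56 * sqrt(51.2)
= 0.56 * 7.155
= 4.007 MPa

4.007


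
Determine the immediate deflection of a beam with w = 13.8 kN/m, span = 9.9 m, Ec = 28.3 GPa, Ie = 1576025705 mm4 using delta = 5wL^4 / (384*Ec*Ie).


Convert: L = 9.9 m = 9900 mm, Ec = 28.3 GPa = 28300 MPa
delta = 5 * 13.8 * 9900^4 / (384 * 28300 * 1576025705)
= 38.7 mm

38.7


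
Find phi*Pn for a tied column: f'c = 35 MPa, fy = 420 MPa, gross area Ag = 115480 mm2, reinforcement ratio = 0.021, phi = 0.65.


Ast = rho * Ag = 0.021 * 115480 = 2425.08 mm2
phi*Pn = 0.65 * 0.80 * (0.85 * 35 * (115480 - 2425.08) + 420 * 2425.08) / 1000
= 2278.6 kN

2278.6


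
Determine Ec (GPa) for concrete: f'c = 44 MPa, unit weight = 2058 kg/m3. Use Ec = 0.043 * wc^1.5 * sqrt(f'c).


Ec = 0.043 * 2058^1.5 * sqrt(44) / 1000
= 26.63 GPa

26.63


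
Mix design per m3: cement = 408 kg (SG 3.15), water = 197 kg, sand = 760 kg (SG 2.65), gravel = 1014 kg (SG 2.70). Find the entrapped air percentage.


Vol cement = 408 / (3.15 * 1000) = 0.129524 m3
Vol water = 197 / 1000 = 0.197 m3
Vol sand = 760 / (2.65 * 1000) = 0.286792 m3
Vol gravel = 1014 / (2.70 * 1000) = 0.375556 m3
Total solid + water volume = 0.988872 m3
Air = (1 - 0.988872) * 100 = 1.11%

1.11


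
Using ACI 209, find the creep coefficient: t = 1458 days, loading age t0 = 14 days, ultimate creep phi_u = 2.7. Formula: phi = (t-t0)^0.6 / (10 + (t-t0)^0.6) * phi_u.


dt = 1458 - 14 = 1444
phi = 1444^0.6 / (10 + 1444^0.6) * 2.7
= 2.395

2.395


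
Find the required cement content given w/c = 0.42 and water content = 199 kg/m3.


Cement = water / (w/c)
= 199 / 0.42
= 473.8 kg/m3

473.8


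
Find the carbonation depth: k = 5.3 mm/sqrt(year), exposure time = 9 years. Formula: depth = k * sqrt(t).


depth = k * sqrt(t)
= 5.3 * sqrt(9)
= 15.9 mm

15.9


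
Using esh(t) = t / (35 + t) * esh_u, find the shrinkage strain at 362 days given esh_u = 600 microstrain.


esh(362) = 362 / (35 + 362) * 600
= 362 / 397 * 600
= 547.1 microstrain

547.1


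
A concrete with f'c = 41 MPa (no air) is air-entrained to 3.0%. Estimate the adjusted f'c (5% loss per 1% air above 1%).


Strength loss = (3.0 - 1) * 5 = 10.0%
f'c = 41 * (1 - 10.0/100)
= 36.9 MPa

36.9


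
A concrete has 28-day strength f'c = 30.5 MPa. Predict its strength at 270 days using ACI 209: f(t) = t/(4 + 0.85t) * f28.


f(270) = 270 / (4 + 0.85 * 270) * 30.5
= 270 / 233.5 * 30.5
= 35.27 MPa

35.27


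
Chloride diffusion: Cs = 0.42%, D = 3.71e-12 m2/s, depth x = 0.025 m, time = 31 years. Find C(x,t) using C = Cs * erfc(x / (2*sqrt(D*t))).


t_seconds = 31 * 365.25 * 24 * 3600 = 978285600.0 s
arg = 0.025 / (2 * sqrt(3.71e-12 * 978285600.0))
= 0.2075
erfc(0.2075) = 0.7692
C = 0.42 * 0.7692 = 0.3231%

0.3231


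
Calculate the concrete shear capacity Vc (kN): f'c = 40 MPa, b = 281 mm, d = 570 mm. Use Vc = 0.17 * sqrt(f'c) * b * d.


Vc = 0.17 * sqrt(40) * 281 * 570 / 1000
= 172.21 kN

172.21


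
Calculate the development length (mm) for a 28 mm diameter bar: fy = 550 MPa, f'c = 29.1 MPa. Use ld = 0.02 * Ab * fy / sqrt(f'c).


Ab = pi * 28^2 / 4 = 615.752 mm2
ld = 0.02 * 615.752 * 550 / sqrt(29.1)
= 1255.6 mm

1255.6


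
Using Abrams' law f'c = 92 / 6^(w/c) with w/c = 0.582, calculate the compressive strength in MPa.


f'c = 92 / 6^0.582
= 92 / 2.837
= 32.43 MPa

32.43


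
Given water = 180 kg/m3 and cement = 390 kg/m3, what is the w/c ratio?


w/c = water / cement
w/c = 180 / 390 = 0.462

0.462


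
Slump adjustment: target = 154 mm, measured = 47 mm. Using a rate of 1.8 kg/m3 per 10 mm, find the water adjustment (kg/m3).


Difference = 154 - 47 = 107 mm
Water adjustment = 107 * 1.8 / 10 = 19.3 kg/m3

19.3


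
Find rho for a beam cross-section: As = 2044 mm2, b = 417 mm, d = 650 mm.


rho = As / (b * d)
= 2044 / (417 * 650)
= 0.0075

0.0075


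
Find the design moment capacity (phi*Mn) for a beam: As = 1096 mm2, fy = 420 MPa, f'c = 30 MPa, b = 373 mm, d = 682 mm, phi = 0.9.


a = As * fy / (0.85 * f'c * b)
= 1096 * 420 / (0.85 * 30 * 373)
= 48.3962 mm
Mn = As * fy * (d - a/2) / 10^6
= 302.7994 kN-m
phi*Mn = 0.9 * 302.7994 = 272.52 kN-m

272.52


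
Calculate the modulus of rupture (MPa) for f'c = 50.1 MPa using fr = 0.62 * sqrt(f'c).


fr = 0.62 * sqrt(50.1)
= 4.388 MPa

4.388


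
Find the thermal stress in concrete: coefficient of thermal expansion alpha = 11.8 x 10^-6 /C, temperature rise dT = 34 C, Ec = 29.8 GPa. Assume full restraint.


sigma = alpha * dT * Ec
= 11.8e-6 * 34 * 29.8 * 1000
= 11.956 MPa

11.956


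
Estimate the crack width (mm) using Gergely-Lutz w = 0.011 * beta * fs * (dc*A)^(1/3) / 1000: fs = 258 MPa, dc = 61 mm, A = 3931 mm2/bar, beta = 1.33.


w = 0.011 * beta * fs * (dc * A)^(1/3) / 1000
= 0.011 * 1.33 * 258 * (61 * 3931)^(1/3) / 1000
= 0.234 mm

0.234


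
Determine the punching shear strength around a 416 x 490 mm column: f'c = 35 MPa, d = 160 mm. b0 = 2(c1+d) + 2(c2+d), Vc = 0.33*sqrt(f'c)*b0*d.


b0 = 2*(416 + 160) + 2*(490 + 160) = 2452 mm
Vc = 0.33 * sqrt(35) * 2452 * 160 / 1000
= 765.93 kN

765.93


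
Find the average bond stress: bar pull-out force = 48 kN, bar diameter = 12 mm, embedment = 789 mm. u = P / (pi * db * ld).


u = P / (pi * db * ld)
= 48 * 1000 / (pi * 12 * 789)
= 1.614 MPa

1.614


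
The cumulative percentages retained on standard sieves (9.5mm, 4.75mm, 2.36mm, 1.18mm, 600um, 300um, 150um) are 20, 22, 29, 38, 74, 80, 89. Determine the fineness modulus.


FM = sum(cumulative % retained) / 100
= 352 / 100
= 3.52

3.52


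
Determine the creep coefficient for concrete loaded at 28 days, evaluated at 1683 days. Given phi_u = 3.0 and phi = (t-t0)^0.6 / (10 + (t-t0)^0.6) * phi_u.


dt = 1683 - 28 = 1655
phi = 1655^0.6 / (10 + 1655^0.6) * 3.0
= 2.685

2.685


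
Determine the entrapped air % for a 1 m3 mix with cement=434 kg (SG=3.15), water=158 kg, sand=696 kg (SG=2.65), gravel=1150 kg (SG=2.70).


Vol cement = 434 / (3.15 * 1000) = 0.137778 m3
Vol water = 158 / 1000 = 0.158 m3
Vol sand = 696 / (2.65 * 1000) = 0.262642 m3
Vol gravel = 1150 / (2.70 * 1000) = 0.425926 m3
Total solid + water volume = 0.984345 m3
Air = (1 - 0.984345) * 100 = 1.57%

1.57


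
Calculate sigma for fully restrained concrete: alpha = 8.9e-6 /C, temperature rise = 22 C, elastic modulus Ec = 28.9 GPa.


sigma = alpha * dT * Ec
= 8.9e-6 * 22 * 28.9 * 1000
= 5.659 MPa

5.659


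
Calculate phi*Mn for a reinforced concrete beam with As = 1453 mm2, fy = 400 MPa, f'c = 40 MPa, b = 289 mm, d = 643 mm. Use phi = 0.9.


a = As * fy / (0.85 * f'c * b)
= 1453 * 400 / (0.85 * 40 * 289)
= 59.1492 mm
Mn = As * fy * (d - a/2) / 10^6
= 356.5228 kN-m
phi*Mn = 0.9 * 356.5228 = 320.87 kN-m

320.87


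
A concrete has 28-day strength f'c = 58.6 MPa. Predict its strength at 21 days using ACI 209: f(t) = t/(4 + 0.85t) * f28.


f(21) = 21 / (4 + 0.85 * 21) * 58.6
= 21 / 21.85 * 58.6
= 56.32 MPa

56.32


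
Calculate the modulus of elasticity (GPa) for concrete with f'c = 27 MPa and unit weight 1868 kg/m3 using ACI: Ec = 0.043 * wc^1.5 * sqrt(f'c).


Ec = 0.043 * 1868^1.5 * sqrt(27) / 1000
= 18.04 GPa

18.04


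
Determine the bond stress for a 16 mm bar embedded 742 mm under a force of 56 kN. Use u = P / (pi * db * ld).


u = P / (pi * db * ld)
= 56 * 1000 / (pi * 16 * 742)
= 1.501 MPa

1.501


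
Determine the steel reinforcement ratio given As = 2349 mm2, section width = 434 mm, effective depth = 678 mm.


rho = As / (b * d)
= 2349 / (434 * 678)
= 0.008

0.008


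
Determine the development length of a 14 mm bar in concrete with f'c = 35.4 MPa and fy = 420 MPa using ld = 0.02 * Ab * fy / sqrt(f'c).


Ab = pi * 14^2 / 4 = 153.938 mm2
ld = 0.02 * 153.938 * 420 / sqrt(35.4)
= 217.3 mm

217.3


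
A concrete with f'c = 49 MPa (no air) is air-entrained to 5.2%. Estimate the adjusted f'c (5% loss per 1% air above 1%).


Strength loss = (5.2 - 1) * 5 = 21.0%
f'c = 49 * (1 - 21.0/100)
= 38.71 MPa

38.71


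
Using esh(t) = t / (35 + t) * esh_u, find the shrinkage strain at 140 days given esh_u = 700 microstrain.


esh(140) = 140 / (35 + 140) * 700
= 140 / 175 * 700
= 560.0 microstrain

560.0


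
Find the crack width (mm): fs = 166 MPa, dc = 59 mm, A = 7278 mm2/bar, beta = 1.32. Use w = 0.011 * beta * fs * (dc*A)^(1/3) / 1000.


w = 0.011 * beta * fs * (dc * A)^(1/3) / 1000
= 0.011 * 1.32 * 166 * (59 * 7278)^(1/3) / 1000
= 0.182 mm

0.182


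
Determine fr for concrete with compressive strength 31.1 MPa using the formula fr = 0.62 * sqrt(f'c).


fr = 0.62 * sqrt(31.1)
= 3.458 MPa

3.458


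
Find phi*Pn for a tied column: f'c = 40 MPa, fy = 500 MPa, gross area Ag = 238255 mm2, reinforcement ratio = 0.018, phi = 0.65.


Ast = rho * Ag = 0.018 * 238255 = 4288.59 mm2
phi*Pn = 0.65 * 0.80 * (0.85 * 40 * (238255 - 4288.59) + 500 * 4288.59) / 1000
= 5251.56 kN

5251.56


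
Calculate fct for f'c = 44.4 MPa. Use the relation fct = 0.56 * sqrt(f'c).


fct = 0.56 * sqrt(44.4)
= 0.56 * 6.663
= 3.731 MPa

3.731


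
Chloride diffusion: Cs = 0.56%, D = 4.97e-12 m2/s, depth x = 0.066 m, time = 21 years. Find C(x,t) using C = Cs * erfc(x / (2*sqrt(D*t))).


t_seconds = 21 * 365.25 * 24 * 3600 = 662709600.0 s
arg = 0.066 / (2 * sqrt(4.97e-12 * 662709600.0))
= 0.575
erfc(0.575) = 0.4161
C = 0.56 * 0.4161 = 0.233%

0.233


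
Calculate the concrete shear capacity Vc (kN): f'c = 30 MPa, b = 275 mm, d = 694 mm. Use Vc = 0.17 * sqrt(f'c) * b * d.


Vc = 0.17 * sqrt(30) * 275 * 694 / 1000
= 177.71 kN

177.71


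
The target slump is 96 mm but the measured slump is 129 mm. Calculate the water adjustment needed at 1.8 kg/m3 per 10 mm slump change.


Difference = 96 - 129 = -33 mm
Water adjustment = -33 * 1.8 / 10 = -5.9 kg/m3

-5.9


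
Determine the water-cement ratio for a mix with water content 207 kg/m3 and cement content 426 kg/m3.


w/c = water / cement
w/c = 207 / 426 = 0.486

0.486


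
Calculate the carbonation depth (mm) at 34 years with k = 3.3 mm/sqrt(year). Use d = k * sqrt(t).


depth = k * sqrt(t)
= 3.3 * sqrt(34)
= 19.24 mm

19.24


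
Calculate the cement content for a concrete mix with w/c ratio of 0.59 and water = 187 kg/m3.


Cement = water / (w/c)
= 187 / 0.59
= 316.9 kg/m3

316.9


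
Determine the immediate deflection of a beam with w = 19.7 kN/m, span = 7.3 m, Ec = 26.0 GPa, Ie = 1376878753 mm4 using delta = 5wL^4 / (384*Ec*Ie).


Convert: L = 7.3 m = 7300 mm, Ec = 26.0 GPa = 26000 MPa
delta = 5 * 19.7 * 7300^4 / (384 * 26000 * 1376878753)
= 20.35 mm

20.35


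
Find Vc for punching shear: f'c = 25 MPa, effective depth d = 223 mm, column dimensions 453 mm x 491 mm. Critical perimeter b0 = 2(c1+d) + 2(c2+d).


b0 = 2*(453 + 223) + 2*(491 + 223) = 2780 mm
Vc = 0.33 * sqrt(25) * 2780 * 223 / 1000
= 1022.9 kN

1022.9


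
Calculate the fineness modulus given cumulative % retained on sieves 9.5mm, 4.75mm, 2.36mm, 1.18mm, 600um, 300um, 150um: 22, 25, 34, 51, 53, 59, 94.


FM = sum(cumulative % retained) / 100
= 338 / 100
= 3.38

3.38


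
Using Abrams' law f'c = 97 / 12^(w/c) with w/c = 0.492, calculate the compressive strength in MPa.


f'c = 97 / 12^0.492
= 97 / 3.396
= 28.56 MPa

28.56


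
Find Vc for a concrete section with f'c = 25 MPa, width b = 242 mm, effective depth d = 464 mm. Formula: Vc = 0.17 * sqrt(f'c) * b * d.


Vc = 0.17 * sqrt(25) * 242 * 464 / 1000
= 95.44 kN

95.44


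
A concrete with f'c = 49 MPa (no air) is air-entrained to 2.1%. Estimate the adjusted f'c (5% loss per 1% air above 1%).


Strength loss = (2.1 - 1) * 5 = 5.5%
f'c = 49 * (1 - 5.5/100)
= 46.3 MPa

46.3


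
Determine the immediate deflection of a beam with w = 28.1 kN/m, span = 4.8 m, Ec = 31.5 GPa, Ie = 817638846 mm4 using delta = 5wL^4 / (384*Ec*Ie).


Convert: L = 4.8 m = 4800 mm, Ec = 31.5 GPa = 31500 MPa
delta = 5 * 28.1 * 4800^4 / (384 * 31500 * 817638846)
= 7.54 mm

7.54


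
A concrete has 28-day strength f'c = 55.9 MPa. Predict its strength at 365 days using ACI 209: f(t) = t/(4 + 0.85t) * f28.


f(365) = 365 / (4 + 0.85 * 365) * 55.9
= 365 / 314.25 * 55.9
= 64.93 MPa

64.93


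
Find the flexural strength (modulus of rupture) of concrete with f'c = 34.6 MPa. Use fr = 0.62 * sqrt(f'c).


fr = 0.62 * sqrt(34.6)
= 3.647 MPa

3.647


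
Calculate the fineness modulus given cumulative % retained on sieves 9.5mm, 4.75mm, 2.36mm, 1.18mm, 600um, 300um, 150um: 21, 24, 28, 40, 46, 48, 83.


FM = sum(cumulative % retained) / 100
= 290 / 100
= 2.9

2.9


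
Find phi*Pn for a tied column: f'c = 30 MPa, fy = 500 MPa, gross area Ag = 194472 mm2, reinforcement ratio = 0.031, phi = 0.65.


Ast = rho * Ag = 0.031 * 194472 = 6028.632 mm2
phi*Pn = 0.65 * 0.80 * (0.85 * 30 * (194472 - 6028.632) + 500 * 6028.632) / 1000
= 4066.2 kN

4066.2


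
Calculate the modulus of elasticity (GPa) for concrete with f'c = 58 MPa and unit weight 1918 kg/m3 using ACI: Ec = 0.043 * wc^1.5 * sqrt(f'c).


Ec = 0.043 * 1918^1.5 * sqrt(58) / 1000
= 27.51 GPa

27.51


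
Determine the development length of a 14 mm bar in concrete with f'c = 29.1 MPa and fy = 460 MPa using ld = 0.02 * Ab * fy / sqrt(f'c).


Ab = pi * 14^2 / 4 = 153.938 mm2
ld = 0.02 * 153.938 * 460 / sqrt(29.1)
= 262.5 mm

262.5


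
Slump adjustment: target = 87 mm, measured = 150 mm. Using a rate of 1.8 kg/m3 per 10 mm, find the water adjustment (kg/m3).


Difference = 87 - 150 = -63 mm
Water adjustment = -63 * 1.8 / 10 = -11.3 kg/m3

-11.3


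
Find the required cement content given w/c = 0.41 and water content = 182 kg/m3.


Cement = water / (w/c)
= 182 / 0.41
= 443.9 kg/m3

443.9


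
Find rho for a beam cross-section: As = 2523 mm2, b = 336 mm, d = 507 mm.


rho = As / (b * d)
= 2523 / (336 * 507)
= 0.0148

0.0148


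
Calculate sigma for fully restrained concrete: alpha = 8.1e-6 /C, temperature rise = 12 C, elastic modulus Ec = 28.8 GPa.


sigma = alpha * dT * Ec
= 8.1e-6 * 12 * 28.8 * 1000
= 2.799 MPa

2.799


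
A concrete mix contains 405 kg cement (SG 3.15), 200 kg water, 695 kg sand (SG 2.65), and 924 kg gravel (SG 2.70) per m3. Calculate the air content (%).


Vol cement = 405 / (3.15 * 1000) = 0.128571 m3
Vol water = 200 / 1000 = 0.2 m3
Vol sand = 695 / (2.65 * 1000) = 0.262264 m3
Vol gravel = 924 / (2.70 * 1000) = 0.342222 m3
Total solid + water volume = 0.933058 m3
Air = (1 - 0.933058) * 100 = 6.69%

6.69


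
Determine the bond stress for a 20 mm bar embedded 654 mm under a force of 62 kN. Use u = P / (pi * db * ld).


u = P / (pi * db * ld)
= 62 * 1000 / (pi * 20 * 654)
= 1.509 MPa

1.509


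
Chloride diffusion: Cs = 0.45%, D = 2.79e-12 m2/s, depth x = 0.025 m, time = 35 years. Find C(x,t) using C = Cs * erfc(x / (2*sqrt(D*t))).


t_seconds = 35 * 365.25 * 24 * 3600 = 1104516000.0 s
arg = 0.025 / (2 * sqrt(2.79e-12 * 1104516000.0))
= 0.2252
erfc(0.2252) = 0.7501
C = 0.45 * 0.7501 = 0.3376%

0.3376


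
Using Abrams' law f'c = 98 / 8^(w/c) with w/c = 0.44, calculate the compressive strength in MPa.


f'c = 98 / 8^0.44
= 98 / 2.497
= 39.25 MPa

39.25


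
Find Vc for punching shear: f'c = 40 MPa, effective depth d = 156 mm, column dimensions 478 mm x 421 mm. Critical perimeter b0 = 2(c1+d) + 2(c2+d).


b0 = 2*(478 + 156) + 2*(421 + 156) = 2422 mm
Vc = 0.33 * sqrt(40) * 2422 * 156 / 1000
= 788.57 kN

788.57


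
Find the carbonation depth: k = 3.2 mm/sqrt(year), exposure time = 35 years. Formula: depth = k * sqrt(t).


depth = k * sqrt(t)
= 3.2 * sqrt(35)
= 18.93 mm

18.93


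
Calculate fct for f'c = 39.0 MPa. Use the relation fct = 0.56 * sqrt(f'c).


fct = 0.56 * sqrt(39.0)
= 0.56 * 6.245
= 3.497 MPa

3.497


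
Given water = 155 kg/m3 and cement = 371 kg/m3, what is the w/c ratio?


w/c = water / cement
w/c = 155 / 371 = 0.418

0.418


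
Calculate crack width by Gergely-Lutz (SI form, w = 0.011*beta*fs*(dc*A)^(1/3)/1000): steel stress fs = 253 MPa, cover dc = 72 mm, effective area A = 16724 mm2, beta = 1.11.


w = 0.011 * beta * fs * (dc * A)^(1/3) / 1000
= 0.011 * 1.11 * 253 * (72 * 16724)^(1/3) / 1000
= 0.329 mm

0.329


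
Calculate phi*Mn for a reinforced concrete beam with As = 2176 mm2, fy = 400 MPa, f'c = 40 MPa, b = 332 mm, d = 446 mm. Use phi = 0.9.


a = As * fy / (0.85 * f'c * b)
= 2176 * 400 / (0.85 * 40 * 332)
= 77.1084 mm
Mn = As * fy * (d - a/2) / 10^6
= 354.6408 kN-m
phi*Mn = 0.9 * 354.6408 = 319.18 kN-m

319.18


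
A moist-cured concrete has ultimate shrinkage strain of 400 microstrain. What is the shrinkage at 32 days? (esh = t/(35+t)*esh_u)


esh(32) = 32 / (35 + 32) * 400
= 32 / 67 * 400
= 191.0 microstrain

191.0


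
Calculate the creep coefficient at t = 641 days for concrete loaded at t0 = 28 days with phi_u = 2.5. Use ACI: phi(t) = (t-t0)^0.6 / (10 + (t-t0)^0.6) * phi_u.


dt = 641 - 28 = 613
phi = 613^0.6 / (10 + 613^0.6) * 2.5
= 2.062

2.062


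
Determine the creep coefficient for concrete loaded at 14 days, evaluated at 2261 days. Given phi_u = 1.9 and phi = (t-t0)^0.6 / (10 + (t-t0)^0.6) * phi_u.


dt = 2261 - 14 = 2247
phi = 2247^0.6 / (10 + 2247^0.6) * 1.9
= 1.731

1.731
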